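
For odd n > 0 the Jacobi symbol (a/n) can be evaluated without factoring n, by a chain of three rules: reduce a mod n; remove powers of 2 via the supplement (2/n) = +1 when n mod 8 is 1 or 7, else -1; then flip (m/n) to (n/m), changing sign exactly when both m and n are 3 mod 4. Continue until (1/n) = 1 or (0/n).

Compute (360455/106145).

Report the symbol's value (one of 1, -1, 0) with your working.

0

(360455/106145) = (42020/106145)   [reduce mod 106145]
42020 = 2^2·10505; (2/106145) = +1 since 106145 mod 8 = 1, so (42020/106145) = (+1)^2·(10505/106145); sign now +1
reciprocity: (10505/106145) = +1·(106145/10505) since 10505 mod 4 = 1, 106145 mod 4 = 1; sign now +1
(106145/10505) = (1095/10505)   [reduce mod 10505]
reciprocity: (1095/10505) = +1·(10505/1095) since 1095 mod 4 = 3, 10505 mod 4 = 1; sign now +1
(10505/1095) = (650/1095)   [reduce mod 1095]
650 = 2^1·325; (2/1095) = +1 since 1095 mod 8 = 7, so (650/1095) = (+1)^1·(325/1095); sign now +1
reciprocity: (325/1095) = +1·(1095/325) since 325 mod 4 = 1, 1095 mod 4 = 3; sign now +1
(1095/325) = (120/325)   [reduce mod 325]
120 = 2^3·15; (2/325) = -1 since 325 mod 8 = 5, so (120/325) = (-1)^3·(15/325); sign now -1
reciprocity: (15/325) = +1·(325/15) since 15 mod 4 = 3, 325 mod 4 = 1; sign now -1
(325/15) = (10/15)   [reduce mod 15]
10 = 2^1·5; (2/15) = +1 since 15 mod 8 = 7, so (10/15) = (+1)^1·(5/15); sign now -1
reciprocity: (5/15) = +1·(15/5) since 5 mod 4 = 1, 15 mod 4 = 3; sign now -1
(15/5) = (0/5)   [reduce mod 5]
(0/5) = 0   [gcd(a, n) > 1]; final value = 0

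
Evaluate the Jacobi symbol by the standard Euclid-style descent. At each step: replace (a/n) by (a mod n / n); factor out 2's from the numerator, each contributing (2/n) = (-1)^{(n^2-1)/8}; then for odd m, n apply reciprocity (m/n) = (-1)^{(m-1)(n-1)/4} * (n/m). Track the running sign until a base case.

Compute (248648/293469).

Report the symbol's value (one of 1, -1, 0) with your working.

1

factor out 2^3: 248648 = 2^3·31081; with 293469 mod 8 = 5, (2/293469) = -1; sign now -1; continue with (31081/293469)
flip (31081/293469) -> (293469/31081): both odd, 31081 mod 4 = 1, 293469 mod 4 = 1, so the flip contributes +1; sign now -1
(293469/31081): 293469 mod 31081 = 13740, so (293469/31081) = (13740/31081)
factor out 2^2: 13740 = 2^2·3435; with 31081 mod 8 = 1, (2/31081) = +1; sign now -1; continue with (3435/31081)
flip (3435/31081) -> (31081/3435): both odd, 3435 mod 4 = 3, 31081 mod 4 = 1, so the flip contributes +1; sign now -1
(31081/3435): 31081 mod 3435 = 166, so (31081/3435) = (166/3435)
factor out 2^1: 166 = 2^1·83; with 3435 mod 8 = 3, (2/3435) = -1; sign now +1; continue with (83/3435)
flip (83/3435) -> (3435/83): both odd, 83 mod 4 = 3, 3435 mod 4 = 3, so the flip contributes -1; sign now -1
(3435/83): 3435 mod 83 = 32, so (3435/83) = (32/83)
factor out 2^5: 32 = 2^5·1; with 83 mod 8 = 3, (2/83) = -1; sign now +1; continue with (1/83)
reached (1/83) = 1, so the symbol is +1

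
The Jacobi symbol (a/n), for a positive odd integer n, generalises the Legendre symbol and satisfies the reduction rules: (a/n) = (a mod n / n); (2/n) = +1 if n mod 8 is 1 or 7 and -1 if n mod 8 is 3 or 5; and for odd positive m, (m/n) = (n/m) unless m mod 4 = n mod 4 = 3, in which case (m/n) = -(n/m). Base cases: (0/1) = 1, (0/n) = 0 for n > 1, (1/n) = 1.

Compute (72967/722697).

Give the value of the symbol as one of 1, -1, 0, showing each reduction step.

1

flip (72967/722697) -> (722697/72967): both odd, 72967 mod 4 = 3, 722697 mod 4 = 1, so the flip contributes +1; sign now +1
(722697/72967): 722697 mod 72967 = 65994, so (722697/72967) = (65994/72967)
factor out 2^1: 65994 = 2^1·32997; with 72967 mod 8 = 7, (2/72967) = +1; sign now +1; continue with (32997/72967)
flip (32997/72967) -> (72967/32997): both odd, 32997 mod 4 = 1, 72967 mod 4 = 3, so the flip contributes +1; sign now +1
(72967/32997): 72967 mod 32997 = 6973, so (72967/32997) = (6973/32997)
flip (6973/32997) -> (32997/6973): both odd, 6973 mod 4 = 1, 32997 mod 4 = 1, so the flip contributes +1; sign now +1
(32997/6973): 32997 mod 6973 = 5105, so (32997/6973) = (5105/6973)
flip (5105/6973) -> (6973/5105): both odd, 5105 mod 4 = 1, 6973 mod 4 = 1, so the flip contributes +1; sign now +1
(6973/5105): 6973 mod 5105 = 1868, so (6973/5105) = (1868/5105)
factor out 2^2: 1868 = 2^2·467; with 5105 mod 8 = 1, (2/5105) = +1; sign now +1; continue with (467/5105)
flip (467/5105) -> (5105/467): both odd, 467 mod 4 = 3, 5105 mod 4 = 1, so the flip contributes +1; sign now +1
(5105/467): 5105 mod 467 = 435, so (5105/467) = (435/467)
flip (435/467) -> (467/435): both odd, 435 mod 4 = 3, 467 mod 4 = 3, so the flip contributes -1; sign now -1
(467/435): 467 mod 435 = 32, so (467/435) = (32/435)
factor out 2^5: 32 = 2^5·1; with 435 mod 8 = 3, (2/435) = -1; sign now +1; continue with (1/435)
reached (1/435) = 1, so the symbol is +1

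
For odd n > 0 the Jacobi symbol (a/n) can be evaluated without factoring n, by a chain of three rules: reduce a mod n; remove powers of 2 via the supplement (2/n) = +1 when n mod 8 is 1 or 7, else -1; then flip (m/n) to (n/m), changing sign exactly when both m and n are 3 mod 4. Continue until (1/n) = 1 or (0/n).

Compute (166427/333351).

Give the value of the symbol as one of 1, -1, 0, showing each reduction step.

flip (166427/333351) -> (333351/166427): both odd, 166427 mod 4 = 3, 333351 mod 4 = 3, so the flip contributes -1; sign now -1
(333351/166427): 333351 mod 166427 = 497, so (333351/166427) = (497/166427)
flip (497/166427) -> (166427/497): both odd, 497 mod 4 = 1, 166427 mod 4 = 3, so the flip contributes +1; sign now -1
(166427/497): 166427 mod 497 = 429, so (166427/497) = (429/497)
flip (429/497) -> (497/429): both odd, 429 mod 4 = 1, 497 mod 4 = 1, so the flip contributes +1; sign now -1
(497/429): 497 mod 429 = 68, so (497/429) = (68/429)
factor out 2^2: 68 = 2^2·17; with 429 mod 8 = 5, (2/429) = -1; sign now -1; continue with (17/429)
flip (17/429) -> (429/17): both odd, 17 mod 4 = 1, 429 mod 4 = 1, so the flip contributes +1; sign now -1
(429/17): 429 mod 17 = 4, so (429/17) = (4/17)
factor out 2^2: 4 = 2^2·1; with 17 mod 8 = 1, (2/17) = +1; sign now -1; continue with (1/17)
reached (1/17) = 1, so the symbol is -1

-1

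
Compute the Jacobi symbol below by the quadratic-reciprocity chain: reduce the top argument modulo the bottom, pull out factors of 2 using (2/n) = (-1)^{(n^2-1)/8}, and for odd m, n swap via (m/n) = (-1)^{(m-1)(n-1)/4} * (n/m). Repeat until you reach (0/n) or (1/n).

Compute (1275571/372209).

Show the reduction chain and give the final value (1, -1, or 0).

-1

(1275571/372209): 1275571 mod 372209 = 158944, so (1275571/372209) = (158944/372209)
factor out 2^5: 158944 = 2^5·4967; with 372209 mod 8 = 1, (2/372209) = +1; sign now +1; continue with (4967/372209)
flip (4967/372209) -> (372209/4967): both odd, 4967 mod 4 = 3, 372209 mod 4 = 1, so the flip contributes +1; sign now +1
(372209/4967): 372209 mod 4967 = 4651, so (372209/4967) = (4651/4967)
flip (4651/4967) -> (4967/4651): both odd, 4651 mod 4 = 3, 4967 mod 4 = 3, so the flip contributes -1; sign now -1
(4967/4651): 4967 mod 4651 = 316, so (4967/4651) = (316/4651)
factor out 2^2: 316 = 2^2·79; with 4651 mod 8 = 3, (2/4651) = -1; sign now -1; continue with (79/4651)
flip (79/4651) -> (4651/79): both odd, 79 mod 4 = 3, 4651 mod 4 = 3, so the flip contributes -1; sign now +1
(4651/79): 4651 mod 79 = 69, so (4651/79) = (69/79)
flip (69/79) -> (79/69): both odd, 69 mod 4 = 1, 79 mod 4 = 3, so the flip contributes +1; sign now +1
(79/69): 79 mod 69 = 10, so (79/69) = (10/69)
factor out 2^1: 10 = 2^1·5; with 69 mod 8 = 5, (2/69) = -1; sign now -1; continue with (5/69)
flip (5/69) -> (69/5): both odd, 5 mod 4 = 1, 69 mod 4 = 1, so the flip contributes +1; sign now -1
(69/5): 69 mod 5 = 4, so (69/5) = (4/5)
factor out 2^2: 4 = 2^2·1; with 5 mod 8 = 5, (2/5) = -1; sign now -1; continue with (1/5)
reached (1/5) = 1, so the symbol is -1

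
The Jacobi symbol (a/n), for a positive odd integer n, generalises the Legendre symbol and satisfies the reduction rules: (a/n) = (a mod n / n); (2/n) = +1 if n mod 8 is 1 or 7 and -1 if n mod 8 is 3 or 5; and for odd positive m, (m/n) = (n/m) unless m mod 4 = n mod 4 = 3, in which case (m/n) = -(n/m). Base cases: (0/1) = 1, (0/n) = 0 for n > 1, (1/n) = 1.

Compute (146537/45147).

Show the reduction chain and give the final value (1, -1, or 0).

(146537/45147) = (11096/45147)   [reduce mod 45147]
11096 = 2^3·1387; (2/45147) = -1 since 45147 mod 8 = 3, so (11096/45147) = (-1)^3·(1387/45147); sign now -1
reciprocity: (1387/45147) = -1·(45147/1387) since 1387 mod 4 = 3, 45147 mod 4 = 3; sign now +1
(45147/1387) = (763/1387)   [reduce mod 1387]
reciprocity: (763/1387) = -1·(1387/763) since 763 mod 4 = 3, 1387 mod 4 = 3; sign now -1
(1387/763) = (624/763)   [reduce mod 763]
624 = 2^4·39; (2/763) = -1 since 763 mod 8 = 3, so (624/763) = (-1)^4·(39/763); sign now -1
reciprocity: (39/763) = -1·(763/39) since 39 mod 4 = 3, 763 mod 4 = 3; sign now +1
(763/39) = (22/39)   [reduce mod 39]
22 = 2^1·11; (2/39) = +1 since 39 mod 8 = 7, so (22/39) = (+1)^1·(11/39); sign now +1
reciprocity: (11/39) = -1·(39/11) since 11 mod 4 = 3, 39 mod 4 = 3; sign now -1
(39/11) = (6/11)   [reduce mod 11]
6 = 2^1·3; (2/11) = -1 since 11 mod 8 = 3, so (6/11) = (-1)^1·(3/11); sign now +1
reciprocity: (3/11) = -1·(11/3) since 3 mod 4 = 3, 11 mod 4 = 3; sign now -1
(11/3) = (2/3)   [reduce mod 3]
2 = 2^1·1; (2/3) = -1 since 3 mod 8 = 3, so (2/3) = (-1)^1·(1/3); sign now +1
(1/3) = 1; final value = sign = +1

1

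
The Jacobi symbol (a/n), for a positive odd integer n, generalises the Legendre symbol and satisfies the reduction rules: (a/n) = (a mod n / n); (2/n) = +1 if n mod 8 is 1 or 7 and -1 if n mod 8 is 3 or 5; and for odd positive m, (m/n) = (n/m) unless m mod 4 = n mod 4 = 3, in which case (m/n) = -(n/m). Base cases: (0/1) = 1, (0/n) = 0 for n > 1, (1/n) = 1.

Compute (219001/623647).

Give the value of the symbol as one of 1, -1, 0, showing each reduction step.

reciprocity: (219001/623647) = +1·(623647/219001) since 219001 mod 4 = 1, 623647 mod 4 = 3; sign now +1
(623647/219001) = (185645/219001)   [reduce mod 219001]
reciprocity: (185645/219001) = +1·(219001/185645) since 185645 mod 4 = 1, 219001 mod 4 = 1; sign now +1
(219001/185645) = (33356/185645)   [reduce mod 185645]
33356 = 2^2·8339; (2/185645) = -1 since 185645 mod 8 = 5, so (33356/185645) = (-1)^2·(8339/185645); sign now +1
reciprocity: (8339/185645) = +1·(185645/8339) since 8339 mod 4 = 3, 185645 mod 4 = 1; sign now +1
(185645/8339) = (2187/8339)   [reduce mod 8339]
reciprocity: (2187/8339) = -1·(8339/2187) since 2187 mod 4 = 3, 8339 mod 4 = 3; sign now -1
(8339/2187) = (1778/2187)   [reduce mod 2187]
1778 = 2^1·889; (2/2187) = -1 since 2187 mod 8 = 3, so (1778/2187) = (-1)^1·(889/2187); sign now +1
reciprocity: (889/2187) = +1·(2187/889) since 889 mod 4 = 1, 2187 mod 4 = 3; sign now +1
(2187/889) = (409/889)   [reduce mod 889]
reciprocity: (409/889) = +1·(889/409) since 409 mod 4 = 1, 889 mod 4 = 1; sign now +1
(889/409) = (71/409)   [reduce mod 409]
reciprocity: (71/409) = +1·(409/71) since 71 mod 4 = 3, 409 mod 4 = 1; sign now +1
(409/71) = (54/71)   [reduce mod 71]
54 = 2^1·27; (2/71) = +1 since 71 mod 8 = 7, so (54/71) = (+1)^1·(27/71); sign now +1
reciprocity: (27/71) = -1·(71/27) since 27 mod 4 = 3, 71 mod 4 = 3; sign now -1
(71/27) = (17/27)   [reduce mod 27]
reciprocity: (17/27) = +1·(27/17) since 17 mod 4 = 1, 27 mod 4 = 3; sign now -1
(27/17) = (10/17)   [reduce mod 17]
10 = 2^1·5; (2/17) = +1 since 17 mod 8 = 1, so (10/17) = (+1)^1·(5/17); sign now -1
reciprocity: (5/17) = +1·(17/5) since 5 mod 4 = 1, 17 mod 4 = 1; sign now -1
(17/5) = (2/5)   [reduce mod 5]
2 = 2^1·1; (2/5) = -1 since 5 mod 8 = 5, so (2/5) = (-1)^1·(1/5); sign now +1
(1/5) = 1; final value = sign = +1

1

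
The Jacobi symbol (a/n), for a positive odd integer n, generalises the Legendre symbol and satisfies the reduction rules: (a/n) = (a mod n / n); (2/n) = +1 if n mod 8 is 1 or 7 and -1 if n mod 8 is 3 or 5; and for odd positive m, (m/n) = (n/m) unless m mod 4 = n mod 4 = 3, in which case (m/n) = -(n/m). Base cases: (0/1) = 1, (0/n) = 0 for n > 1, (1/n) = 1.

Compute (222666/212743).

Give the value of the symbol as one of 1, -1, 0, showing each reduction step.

-1

(222666/212743): 222666 mod 212743 = 9923, so (222666/212743) = (9923/212743)
flip (9923/212743) -> (212743/9923): both odd, 9923 mod 4 = 3, 212743 mod 4 = 3, so the flip contributes -1; sign now -1
(212743/9923): 212743 mod 9923 = 4360, so (212743/9923) = (4360/9923)
factor out 2^3: 4360 = 2^3·545; with 9923 mod 8 = 3, (2/9923) = -1; sign now +1; continue with (545/9923)
flip (545/9923) -> (9923/545): both odd, 545 mod 4 = 1, 9923 mod 4 = 3, so the flip contributes +1; sign now +1
(9923/545): 9923 mod 545 = 113, so (9923/545) = (113/545)
flip (113/545) -> (545/113): both odd, 113 mod 4 = 1, 545 mod 4 = 1, so the flip contributes +1; sign now +1
(545/113): 545 mod 113 = 93, so (545/113) = (93/113)
flip (93/113) -> (113/93): both odd, 93 mod 4 = 1, 113 mod 4 = 1, so the flip contributes +1; sign now +1
(113/93): 113 mod 93 = 20, so (113/93) = (20/93)
factor out 2^2: 20 = 2^2·5; with 93 mod 8 = 5, (2/93) = -1; sign now +1; continue with (5/93)
flip (5/93) -> (93/5): both odd, 5 mod 4 = 1, 93 mod 4 = 1, so the flip contributes +1; sign now +1
(93/5): 93 mod 5 = 3, so (93/5) = (3/5)
flip (3/5) -> (5/3): both odd, 3 mod 4 = 3, 5 mod 4 = 1, so the flip contributes +1; sign now +1
(5/3): 5 mod 3 = 2, so (5/3) = (2/3)
factor out 2^1: 2 = 2^1·1; with 3 mod 8 = 3, (2/3) = -1; sign now -1; continue with (1/3)
reached (1/3) = 1, so the symbol is -1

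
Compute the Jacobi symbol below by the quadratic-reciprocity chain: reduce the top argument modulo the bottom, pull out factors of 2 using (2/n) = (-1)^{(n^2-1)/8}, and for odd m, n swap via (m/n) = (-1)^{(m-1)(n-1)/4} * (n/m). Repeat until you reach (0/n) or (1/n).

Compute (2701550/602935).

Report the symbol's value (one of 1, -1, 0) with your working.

0

(2701550/602935) = (289810/602935)   [reduce mod 602935]
289810 = 2^1·144905; (2/602935) = +1 since 602935 mod 8 = 7, so (289810/602935) = (+1)^1·(144905/602935); sign now +1
reciprocity: (144905/602935) = +1·(602935/144905) since 144905 mod 4 = 1, 602935 mod 4 = 3; sign now +1
(602935/144905) = (23315/144905)   [reduce mod 144905]
reciprocity: (23315/144905) = +1·(144905/23315) since 23315 mod 4 = 3, 144905 mod 4 = 1; sign now +1
(144905/23315) = (5015/23315)   [reduce mod 23315]
reciprocity: (5015/23315) = -1·(23315/5015) since 5015 mod 4 = 3, 23315 mod 4 = 3; sign now -1
(23315/5015) = (3255/5015)   [reduce mod 5015]
reciprocity: (3255/5015) = -1·(5015/3255) since 3255 mod 4 = 3, 5015 mod 4 = 3; sign now +1
(5015/3255) = (1760/3255)   [reduce mod 3255]
1760 = 2^5·55; (2/3255) = +1 since 3255 mod 8 = 7, so (1760/3255) = (+1)^5·(55/3255); sign now +1
reciprocity: (55/3255) = -1·(3255/55) since 55 mod 4 = 3, 3255 mod 4 = 3; sign now -1
(3255/55) = (10/55)   [reduce mod 55]
10 = 2^1·5; (2/55) = +1 since 55 mod 8 = 7, so (10/55) = (+1)^1·(5/55); sign now -1
reciprocity: (5/55) = +1·(55/5) since 5 mod 4 = 1, 55 mod 4 = 3; sign now -1
(55/5) = (0/5)   [reduce mod 5]
(0/5) = 0   [gcd(a, n) > 1]; final value = 0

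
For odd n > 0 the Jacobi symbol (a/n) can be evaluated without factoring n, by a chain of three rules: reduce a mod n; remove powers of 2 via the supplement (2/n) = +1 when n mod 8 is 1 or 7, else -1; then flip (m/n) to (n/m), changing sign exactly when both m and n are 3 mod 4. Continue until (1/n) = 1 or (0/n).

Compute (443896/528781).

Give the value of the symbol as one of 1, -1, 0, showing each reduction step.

443896 = 2^3·55487; (2/528781) = -1 since 528781 mod 8 = 5, so (443896/528781) = (-1)^3·(55487/528781); sign now -1
reciprocity: (55487/528781) = +1·(528781/55487) since 55487 mod 4 = 3, 528781 mod 4 = 1; sign now -1
(528781/55487) = (29398/55487)   [reduce mod 55487]
29398 = 2^1·14699; (2/55487) = +1 since 55487 mod 8 = 7, so (29398/55487) = (+1)^1·(14699/55487); sign now -1
reciprocity: (14699/55487) = -1·(55487/14699) since 14699 mod 4 = 3, 55487 mod 4 = 3; sign now +1
(55487/14699) = (11390/14699)   [reduce mod 14699]
11390 = 2^1·5695; (2/14699) = -1 since 14699 mod 8 = 3, so (11390/14699) = (-1)^1·(5695/14699); sign now -1
reciprocity: (5695/14699) = -1·(14699/5695) since 5695 mod 4 = 3, 14699 mod 4 = 3; sign now +1
(14699/5695) = (3309/5695)   [reduce mod 5695]
reciprocity: (3309/5695) = +1·(5695/3309) since 3309 mod 4 = 1, 5695 mod 4 = 3; sign now +1
(5695/3309) = (2386/3309)   [reduce mod 3309]
2386 = 2^1·1193; (2/3309) = -1 since 3309 mod 8 = 5, so (2386/3309) = (-1)^1·(1193/3309); sign now -1
reciprocity: (1193/3309) = +1·(3309/1193) since 1193 mod 4 = 1, 3309 mod 4 = 1; sign now -1
(3309/1193) = (923/1193)   [reduce mod 1193]
reciprocity: (923/1193) = +1·(1193/923) since 923 mod 4 = 3, 1193 mod 4 = 1; sign now -1
(1193/923) = (270/923)   [reduce mod 923]
270 = 2^1·135; (2/923) = -1 since 923 mod 8 = 3, so (270/923) = (-1)^1·(135/923); sign now +1
reciprocity: (135/923) = -1·(923/135) since 135 mod 4 = 3, 923 mod 4 = 3; sign now -1
(923/135) = (113/135)   [reduce mod 135]
reciprocity: (113/135) = +1·(135/113) since 113 mod 4 = 1, 135 mod 4 = 3; sign now -1
(135/113) = (22/113)   [reduce mod 113]
22 = 2^1·11; (2/113) = +1 since 113 mod 8 = 1, so (22/113) = (+1)^1·(11/113); sign now -1
reciprocity: (11/113) = +1·(113/11) since 11 mod 4 = 3, 113 mod 4 = 1; sign now -1
(113/11) = (3/11)   [reduce mod 11]
reciprocity: (3/11) = -1·(11/3) since 3 mod 4 = 3, 11 mod 4 = 3; sign now +1
(11/3) = (2/3)   [reduce mod 3]
2 = 2^1·1; (2/3) = -1 since 3 mod 8 = 3, so (2/3) = (-1)^1·(1/3); sign now -1
(1/3) = 1; final value = sign = -1

-1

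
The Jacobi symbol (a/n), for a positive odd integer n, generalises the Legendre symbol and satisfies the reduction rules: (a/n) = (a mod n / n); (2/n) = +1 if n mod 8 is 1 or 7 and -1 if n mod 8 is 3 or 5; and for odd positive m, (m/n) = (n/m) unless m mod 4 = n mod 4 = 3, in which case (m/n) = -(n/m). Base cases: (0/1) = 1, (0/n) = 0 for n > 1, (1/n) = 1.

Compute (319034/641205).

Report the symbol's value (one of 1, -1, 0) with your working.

factor out 2^1: 319034 = 2^1·159517; with 641205 mod 8 = 5, (2/641205) = -1; sign now -1; continue with (159517/641205)
flip (159517/641205) -> (641205/159517): both odd, 159517 mod 4 = 1, 641205 mod 4 = 1, so the flip contributes +1; sign now -1
(641205/159517): 641205 mod 159517 = 3137, so (641205/159517) = (3137/159517)
flip (3137/159517) -> (159517/3137): both odd, 3137 mod 4 = 1, 159517 mod 4 = 1, so the flip contributes +1; sign now -1
(159517/3137): 159517 mod 3137 = 2667, so (159517/3137) = (2667/3137)
flip (2667/3137) -> (3137/2667): both odd, 2667 mod 4 = 3, 3137 mod 4 = 1, so the flip contributes +1; sign now -1
(3137/2667): 3137 mod 2667 = 470, so (3137/2667) = (470/2667)
factor out 2^1: 470 = 2^1·235; with 2667 mod 8 = 3, (2/2667) = -1; sign now +1; continue with (235/2667)
flip (235/2667) -> (2667/235): both odd, 235 mod 4 = 3, 2667 mod 4 = 3, so the flip contributes -1; sign now -1
(2667/235): 2667 mod 235 = 82, so (2667/235) = (82/235)
factor out 2^1: 82 = 2^1·41; with 235 mod 8 = 3, (2/235) = -1; sign now +1; continue with (41/235)
flip (41/235) -> (235/41): both odd, 41 mod 4 = 1, 235 mod 4 = 3, so the flip contributes +1; sign now +1
(235/41): 235 mod 41 = 30, so (235/41) = (30/41)
factor out 2^1: 30 = 2^1·15; with 41 mod 8 = 1, (2/41) = +1; sign now +1; continue with (15/41)
flip (15/41) -> (41/15): both odd, 15 mod 4 = 3, 41 mod 4 = 1, so the flip contributes +1; sign now +1
(41/15): 41 mod 15 = 11, so (41/15) = (11/15)
flip (11/15) -> (15/11): both odd, 11 mod 4 = 3, 15 mod 4 = 3, so the flip contributes -1; sign now -1
(15/11): 15 mod 11 = 4, so (15/11) = (4/11)
factor out 2^2: 4 = 2^2·1; with 11 mod 8 = 3, (2/11) = -1; sign now -1; continue with (1/11)
reached (1/11) = 1, so the symbol is -1

-1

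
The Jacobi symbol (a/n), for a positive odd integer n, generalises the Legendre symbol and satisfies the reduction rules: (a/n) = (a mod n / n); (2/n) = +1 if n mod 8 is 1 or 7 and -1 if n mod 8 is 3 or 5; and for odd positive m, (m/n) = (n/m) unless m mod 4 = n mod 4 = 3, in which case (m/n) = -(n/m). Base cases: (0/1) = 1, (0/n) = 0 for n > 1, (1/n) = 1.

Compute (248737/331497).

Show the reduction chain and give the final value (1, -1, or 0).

-1

flip (248737/331497) -> (331497/248737): both odd, 248737 mod 4 = 1, 331497 mod 4 = 1, so the flip contributes +1; sign now +1
(331497/248737): 331497 mod 248737 = 82760, so (331497/248737) = (82760/248737)
factor out 2^3: 82760 = 2^3·10345; with 248737 mod 8 = 1, (2/248737) = +1; sign now +1; continue with (10345/248737)
flip (10345/248737) -> (248737/10345): both odd, 10345 mod 4 = 1, 248737 mod 4 = 1, so the flip contributes +1; sign now +1
(248737/10345): 248737 mod 10345 = 457, so (248737/10345) = (457/10345)
flip (457/10345) -> (10345/457): both odd, 457 mod 4 = 1, 10345 mod 4 = 1, so the flip contributes +1; sign now +1
(10345/457): 10345 mod 457 = 291, so (10345/457) = (291/457)
flip (291/457) -> (457/291): both odd, 291 mod 4 = 3, 457 mod 4 = 1, so the flip contributes +1; sign now +1
(457/291): 457 mod 291 = 166, so (457/291) = (166/291)
factor out 2^1: 166 = 2^1·83; with 291 mod 8 = 3, (2/291) = -1; sign now -1; continue with (83/291)
flip (83/291) -> (291/83): both odd, 83 mod 4 = 3, 291 mod 4 = 3, so the flip contributes -1; sign now +1
(291/83): 291 mod 83 = 42, so (291/83) = (42/83)
factor out 2^1: 42 = 2^1·21; with 83 mod 8 = 3, (2/83) = -1; sign now -1; continue with (21/83)
flip (21/83) -> (83/21): both odd, 21 mod 4 = 1, 83 mod 4 = 3, so the flip contributes +1; sign now -1
(83/21): 83 mod 21 = 20, so (83/21) = (20/21)
factor out 2^2: 20 = 2^2·5; with 21 mod 8 = 5, (2/21) = -1; sign now -1; continue with (5/21)
flip (5/21) -> (21/5): both odd, 5 mod 4 = 1, 21 mod 4 = 1, so the flip contributes +1; sign now -1
(21/5): 21 mod 5 = 1, so (21/5) = (1/5)
reached (1/5) = 1, so the symbol is -1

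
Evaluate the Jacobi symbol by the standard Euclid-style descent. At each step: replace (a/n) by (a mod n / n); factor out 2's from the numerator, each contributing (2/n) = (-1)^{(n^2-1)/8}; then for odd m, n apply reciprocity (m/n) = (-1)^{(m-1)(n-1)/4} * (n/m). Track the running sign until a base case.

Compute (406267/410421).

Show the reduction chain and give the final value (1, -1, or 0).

-1

flip (406267/410421) -> (410421/406267): both odd, 406267 mod 4 = 3, 410421 mod 4 = 1, so the flip contributes +1; sign now +1
(410421/406267): 410421 mod 406267 = 4154, so (410421/406267) = (4154/406267)
factor out 2^1: 4154 = 2^1·2077; with 406267 mod 8 = 3, (2/406267) = -1; sign now -1; continue with (2077/406267)
flip (2077/406267) -> (406267/2077): both odd, 2077 mod 4 = 1, 406267 mod 4 = 3, so the flip contributes +1; sign now -1
(406267/2077): 406267 mod 2077 = 1252, so (406267/2077) = (1252/2077)
factor out 2^2: 1252 = 2^2·313; with 2077 mod 8 = 5, (2/2077) = -1; sign now -1; continue with (313/2077)
flip (313/2077) -> (2077/313): both odd, 313 mod 4 = 1, 2077 mod 4 = 1, so the flip contributes +1; sign now -1
(2077/313): 2077 mod 313 = 199, so (2077/313) = (199/313)
flip (199/313) -> (313/199): both odd, 199 mod 4 = 3, 313 mod 4 = 1, so the flip contributes +1; sign now -1
(313/199): 313 mod 199 = 114, so (313/199) = (114/199)
factor out 2^1: 114 = 2^1·57; with 199 mod 8 = 7, (2/199) = +1; sign now -1; continue with (57/199)
flip (57/199) -> (199/57): both odd, 57 mod 4 = 1, 199 mod 4 = 3, so the flip contributes +1; sign now -1
(199/57): 199 mod 57 = 28, so (199/57) = (28/57)
factor out 2^2: 28 = 2^2·7; with 57 mod 8 = 1, (2/57) = +1; sign now -1; continue with (7/57)
flip (7/57) -> (57/7): both odd, 7 mod 4 = 3, 57 mod 4 = 1, so the flip contributes +1; sign now -1
(57/7): 57 mod 7 = 1, so (57/7) = (1/7)
reached (1/7) = 1, so the symbol is -1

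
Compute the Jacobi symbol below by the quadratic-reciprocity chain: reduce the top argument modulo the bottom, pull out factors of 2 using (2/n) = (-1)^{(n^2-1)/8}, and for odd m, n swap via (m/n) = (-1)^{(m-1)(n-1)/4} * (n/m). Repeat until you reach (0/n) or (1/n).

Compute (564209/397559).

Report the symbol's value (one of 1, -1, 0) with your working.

1

(564209/397559): 564209 mod 397559 = 166650, so (564209/397559) = (166650/397559)
factor out 2^1: 166650 = 2^1·83325; with 397559 mod 8 = 7, (2/397559) = +1; sign now +1; continue with (83325/397559)
flip (83325/397559) -> (397559/83325): both odd, 83325 mod 4 = 1, 397559 mod 4 = 3, so the flip contributes +1; sign now +1
(397559/83325): 397559 mod 83325 = 64259, so (397559/83325) = (64259/83325)
flip (64259/83325) -> (83325/64259): both odd, 64259 mod 4 = 3, 83325 mod 4 = 1, so the flip contributes +1; sign now +1
(83325/64259): 83325 mod 64259 = 19066, so (83325/64259) = (19066/64259)
factor out 2^1: 19066 = 2^1·9533; with 64259 mod 8 = 3, (2/64259) = -1; sign now -1; continue with (9533/64259)
flip (9533/64259) -> (64259/9533): both odd, 9533 mod 4 = 1, 64259 mod 4 = 3, so the flip contributes +1; sign now -1
(64259/9533): 64259 mod 9533 = 7061, so (64259/9533) = (7061/9533)
flip (7061/9533) -> (9533/7061): both odd, 7061 mod 4 = 1, 9533 mod 4 = 1, so the flip contributes +1; sign now -1
(9533/7061): 9533 mod 7061 = 2472, so (9533/7061) = (2472/7061)
factor out 2^3: 2472 = 2^3·309; with 7061 mod 8 = 5, (2/7061) = -1; sign now +1; continue with (309/7061)
flip (309/7061) -> (7061/309): both odd, 309 mod 4 = 1, 7061 mod 4 = 1, so the flip contributes +1; sign now +1
(7061/309): 7061 mod 309 = 263, so (7061/309) = (263/309)
flip (263/309) -> (309/263): both odd, 263 mod 4 = 3, 309 mod 4 = 1, so the flip contributes +1; sign now +1
(309/263): 309 mod 263 = 46, so (309/263) = (46/263)
factor out 2^1: 46 = 2^1·23; with 263 mod 8 = 7, (2/263) = +1; sign now +1; continue with (23/263)
flip (23/263) -> (263/23): both odd, 23 mod 4 = 3, 263 mod 4 = 3, so the flip contributes -1; sign now -1
(263/23): 263 mod 23 = 10, so (263/23) = (10/23)
factor out 2^1: 10 = 2^1·5; with 23 mod 8 = 7, (2/23) = +1; sign now -1; continue with (5/23)
flip (5/23) -> (23/5): both odd, 5 mod 4 = 1, 23 mod 4 = 3, so the flip contributes +1; sign now -1
(23/5): 23 mod 5 = 3, so (23/5) = (3/5)
flip (3/5) -> (5/3): both odd, 3 mod 4 = 3, 5 mod 4 = 1, so the flip contributes +1; sign now -1
(5/3): 5 mod 3 = 2, so (5/3) = (2/3)
factor out 2^1: 2 = 2^1·1; with 3 mod 8 = 3, (2/3) = -1; sign now +1; continue with (1/3)
reached (1/3) = 1, so the symbol is +1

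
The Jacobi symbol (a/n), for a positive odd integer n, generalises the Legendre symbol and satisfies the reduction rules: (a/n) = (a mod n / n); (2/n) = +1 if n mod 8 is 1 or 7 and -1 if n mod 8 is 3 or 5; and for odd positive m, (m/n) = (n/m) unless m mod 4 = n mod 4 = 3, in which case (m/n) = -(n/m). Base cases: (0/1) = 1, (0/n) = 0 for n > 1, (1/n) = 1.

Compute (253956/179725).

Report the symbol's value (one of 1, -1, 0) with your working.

-1

(253956/179725) = (74231/179725)   [reduce mod 179725]
reciprocity: (74231/179725) = +1·(179725/74231) since 74231 mod 4 = 3, 179725 mod 4 = 1; sign now +1
(179725/74231) = (31263/74231)   [reduce mod 74231]
reciprocity: (31263/74231) = -1·(74231/31263) since 31263 mod 4 = 3, 74231 mod 4 = 3; sign now -1
(74231/31263) = (11705/31263)   [reduce mod 31263]
reciprocity: (11705/31263) = +1·(31263/11705) since 11705 mod 4 = 1, 31263 mod 4 = 3; sign now -1
(31263/11705) = (7853/11705)   [reduce mod 11705]
reciprocity: (7853/11705) = +1·(11705/7853) since 7853 mod 4 = 1, 11705 mod 4 = 1; sign now -1
(11705/7853) = (3852/7853)   [reduce mod 7853]
3852 = 2^2·963; (2/7853) = -1 since 7853 mod 8 = 5, so (3852/7853) = (-1)^2·(963/7853); sign now -1
reciprocity: (963/7853) = +1·(7853/963) since 963 mod 4 = 3, 7853 mod 4 = 1; sign now -1
(7853/963) = (149/963)   [reduce mod 963]
reciprocity: (149/963) = +1·(963/149) since 149 mod 4 = 1, 963 mod 4 = 3; sign now -1
(963/149) = (69/149)   [reduce mod 149]
reciprocity: (69/149) = +1·(149/69) since 69 mod 4 = 1, 149 mod 4 = 1; sign now -1
(149/69) = (11/69)   [reduce mod 69]
reciprocity: (11/69) = +1·(69/11) since 11 mod 4 = 3, 69 mod 4 = 1; sign now -1
(69/11) = (3/11)   [reduce mod 11]
reciprocity: (3/11) = -1·(11/3) since 3 mod 4 = 3, 11 mod 4 = 3; sign now +1
(11/3) = (2/3)   [reduce mod 3]
2 = 2^1·1; (2/3) = -1 since 3 mod 8 = 3, so (2/3) = (-1)^1·(1/3); sign now -1
(1/3) = 1; final value = sign = -1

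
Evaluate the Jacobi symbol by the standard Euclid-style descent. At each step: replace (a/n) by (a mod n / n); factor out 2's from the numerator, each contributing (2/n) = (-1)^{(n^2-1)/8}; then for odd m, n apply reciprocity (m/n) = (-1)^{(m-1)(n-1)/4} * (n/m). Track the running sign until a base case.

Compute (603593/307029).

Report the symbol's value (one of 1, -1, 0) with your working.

(603593/307029) = (296564/307029)   [reduce mod 307029]
296564 = 2^2·74141; (2/307029) = -1 since 307029 mod 8 = 5, so (296564/307029) = (-1)^2·(74141/307029); sign now +1
reciprocity: (74141/307029) = +1·(307029/74141) since 74141 mod 4 = 1, 307029 mod 4 = 1; sign now +1
(307029/74141) = (10465/74141)   [reduce mod 74141]
reciprocity: (10465/74141) = +1·(74141/10465) since 10465 mod 4 = 1, 74141 mod 4 = 1; sign now +1
(74141/10465) = (886/10465)   [reduce mod 10465]
886 = 2^1·443; (2/10465) = +1 since 10465 mod 8 = 1, so (886/10465) = (+1)^1·(443/10465); sign now +1
reciprocity: (443/10465) = +1·(10465/443) since 443 mod 4 = 3, 10465 mod 4 = 1; sign now +1
(10465/443) = (276/443)   [reduce mod 443]
276 = 2^2·69; (2/443) = -1 since 443 mod 8 = 3, so (276/443) = (-1)^2·(69/443); sign now +1
reciprocity: (69/443) = +1·(443/69) since 69 mod 4 = 1, 443 mod 4 = 3; sign now +1
(443/69) = (29/69)   [reduce mod 69]
reciprocity: (29/69) = +1·(69/29) since 29 mod 4 = 1, 69 mod 4 = 1; sign now +1
(69/29) = (11/29)   [reduce mod 29]
reciprocity: (11/29) = +1·(29/11) since 11 mod 4 = 3, 29 mod 4 = 1; sign now +1
(29/11) = (7/11)   [reduce mod 11]
reciprocity: (7/11) = -1·(11/7) since 7 mod 4 = 3, 11 mod 4 = 3; sign now -1
(11/7) = (4/7)   [reduce mod 7]
4 = 2^2·1; (2/7) = +1 since 7 mod 8 = 7, so (4/7) = (+1)^2·(1/7); sign now -1
(1/7) = 1; final value = sign = -1

-1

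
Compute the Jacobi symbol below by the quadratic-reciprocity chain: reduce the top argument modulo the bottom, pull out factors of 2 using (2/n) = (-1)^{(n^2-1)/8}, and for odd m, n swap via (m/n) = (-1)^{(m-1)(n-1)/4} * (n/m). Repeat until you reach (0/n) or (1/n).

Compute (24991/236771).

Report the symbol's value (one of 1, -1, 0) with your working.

-1

reciprocity: (24991/236771) = -1·(236771/24991) since 24991 mod 4 = 3, 236771 mod 4 = 3; sign now -1
(236771/24991) = (11852/24991)   [reduce mod 24991]
11852 = 2^2·2963; (2/24991) = +1 since 24991 mod 8 = 7, so (11852/24991) = (+1)^2·(2963/24991); sign now -1
reciprocity: (2963/24991) = -1·(24991/2963) since 2963 mod 4 = 3, 24991 mod 4 = 3; sign now +1
(24991/2963) = (1287/2963)   [reduce mod 2963]
reciprocity: (1287/2963) = -1·(2963/1287) since 1287 mod 4 = 3, 2963 mod 4 = 3; sign now -1
(2963/1287) = (389/1287)   [reduce mod 1287]
reciprocity: (389/1287) = +1·(1287/389) since 389 mod 4 = 1, 1287 mod 4 = 3; sign now -1
(1287/389) = (120/389)   [reduce mod 389]
120 = 2^3·15; (2/389) = -1 since 389 mod 8 = 5, so (120/389) = (-1)^3·(15/389); sign now +1
reciprocity: (15/389) = +1·(389/15) since 15 mod 4 = 3, 389 mod 4 = 1; sign now +1
(389/15) = (14/15)   [reduce mod 15]
14 = 2^1·7; (2/15) = +1 since 15 mod 8 = 7, so (14/15) = (+1)^1·(7/15); sign now +1
reciprocity: (7/15) = -1·(15/7) since 7 mod 4 = 3, 15 mod 4 = 3; sign now -1
(15/7) = (1/7)   [reduce mod 7]
(1/7) = 1; final value = sign = -1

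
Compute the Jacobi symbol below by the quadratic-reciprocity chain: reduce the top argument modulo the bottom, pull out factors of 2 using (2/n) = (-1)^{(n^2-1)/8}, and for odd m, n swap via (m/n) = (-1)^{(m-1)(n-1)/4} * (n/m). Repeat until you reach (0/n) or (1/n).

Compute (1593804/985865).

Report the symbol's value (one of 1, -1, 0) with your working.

-1

(1593804/985865): 1593804 mod 985865 = 607939, so (1593804/985865) = (607939/985865)
flip (607939/985865) -> (985865/607939): both odd, 607939 mod 4 = 3, 985865 mod 4 = 1, so the flip contributes +1; sign now +1
(985865/607939): 985865 mod 607939 = 377926, so (985865/607939) = (377926/607939)
factor out 2^1: 377926 = 2^1·188963; with 607939 mod 8 = 3, (2/607939) = -1; sign now -1; continue with (188963/607939)
flip (188963/607939) -> (607939/188963): both odd, 188963 mod 4 = 3, 607939 mod 4 = 3, so the flip contributes -1; sign now +1
(607939/188963): 607939 mod 188963 = 41050, so (607939/188963) = (41050/188963)
factor out 2^1: 41050 = 2^1·20525; with 188963 mod 8 = 3, (2/188963) = -1; sign now -1; continue with (20525/188963)
flip (20525/188963) -> (188963/20525): both odd, 20525 mod 4 = 1, 188963 mod 4 = 3, so the flip contributes +1; sign now -1
(188963/20525): 188963 mod 20525 = 4238, so (188963/20525) = (4238/20525)
factor out 2^1: 4238 = 2^1·2119; with 20525 mod 8 = 5, (2/20525) = -1; sign now +1; continue with (2119/20525)
flip (2119/20525) -> (20525/2119): both odd, 2119 mod 4 = 3, 20525 mod 4 = 1, so the flip contributes +1; sign now +1
(20525/2119): 20525 mod 2119 = 1454, so (20525/2119) = (1454/2119)
factor out 2^1: 1454 = 2^1·727; with 2119 mod 8 = 7, (2/2119) = +1; sign now +1; continue with (727/2119)
flip (727/2119) -> (2119/727): both odd, 727 mod 4 = 3, 2119 mod 4 = 3, so the flip contributes -1; sign now -1
(2119/727): 2119 mod 727 = 665, so (2119/727) = (665/727)
flip (665/727) -> (727/665): both odd, 665 mod 4 = 1, 727 mod 4 = 3, so the flip contributes +1; sign now -1
(727/665): 727 mod 665 = 62, so (727/665) = (62/665)
factor out 2^1: 62 = 2^1·31; with 665 mod 8 = 1, (2/665) = +1; sign now -1; continue with (31/665)
flip (31/665) -> (665/31): both odd, 31 mod 4 = 3, 665 mod 4 = 1, so the flip contributes +1; sign now -1
(665/31): 665 mod 31 = 14, so (665/31) = (14/31)
factor out 2^1: 14 = 2^1·7; with 31 mod 8 = 7, (2/31) = +1; sign now -1; continue with (7/31)
flip (7/31) -> (31/7): both odd, 7 mod 4 = 3, 31 mod 4 = 3, so the flip contributes -1; sign now +1
(31/7): 31 mod 7 = 3, so (31/7) = (3/7)
flip (3/7) -> (7/3): both odd, 3 mod 4 = 3, 7 mod 4 = 3, so the flip contributes -1; sign now -1
(7/3): 7 mod 3 = 1, so (7/3) = (1/3)
reached (1/3) = 1, so the symbol is -1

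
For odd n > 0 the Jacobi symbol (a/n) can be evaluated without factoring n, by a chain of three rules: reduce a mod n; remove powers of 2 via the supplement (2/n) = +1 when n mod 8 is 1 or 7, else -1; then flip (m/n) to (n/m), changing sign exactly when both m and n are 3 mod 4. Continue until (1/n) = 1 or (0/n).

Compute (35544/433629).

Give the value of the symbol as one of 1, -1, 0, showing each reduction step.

0

factor out 2^3: 35544 = 2^3·4443; with 433629 mod 8 = 5, (2/433629) = -1; sign now -1; continue with (4443/433629)
flip (4443/433629) -> (433629/4443): both odd, 4443 mod 4 = 3, 433629 mod 4 = 1, so the flip contributes +1; sign now -1
(433629/4443): 433629 mod 4443 = 2658, so (433629/4443) = (2658/4443)
factor out 2^1: 2658 = 2^1·1329; with 4443 mod 8 = 3, (2/4443) = -1; sign now +1; continue with (1329/4443)
flip (1329/4443) -> (4443/1329): both odd, 1329 mod 4 = 1, 4443 mod 4 = 3, so the flip contributes +1; sign now +1
(4443/1329): 4443 mod 1329 = 456, so (4443/1329) = (456/1329)
factor out 2^3: 456 = 2^3·57; with 1329 mod 8 = 1, (2/1329) = +1; sign now +1; continue with (57/1329)
flip (57/1329) -> (1329/57): both odd, 57 mod 4 = 1, 1329 mod 4 = 1, so the flip contributes +1; sign now +1
(1329/57): 1329 mod 57 = 18, so (1329/57) = (18/57)
factor out 2^1: 18 = 2^1·9; with 57 mod 8 = 1, (2/57) = +1; sign now +1; continue with (9/57)
flip (9/57) -> (57/9): both odd, 9 mod 4 = 1, 57 mod 4 = 1, so the flip contributes +1; sign now +1
(57/9): 57 mod 9 = 3, so (57/9) = (3/9)
flip (3/9) -> (9/3): both odd, 3 mod 4 = 3, 9 mod 4 = 1, so the flip contributes +1; sign now +1
(9/3): 9 mod 3 = 0, so (9/3) = (0/3)
reached (0/3); gcd(a, n) > 1, so (0/3) = 0 and the symbol is 0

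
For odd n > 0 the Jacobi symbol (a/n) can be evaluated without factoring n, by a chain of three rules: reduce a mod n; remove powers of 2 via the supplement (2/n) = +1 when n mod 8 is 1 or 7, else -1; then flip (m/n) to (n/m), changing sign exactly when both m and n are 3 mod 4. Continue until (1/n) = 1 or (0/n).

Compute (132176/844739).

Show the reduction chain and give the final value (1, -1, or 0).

1

factor out 2^4: 132176 = 2^4·8261; with 844739 mod 8 = 3, (2/844739) = -1; sign now +1; continue with (8261/844739)
flip (8261/844739) -> (844739/8261): both odd, 8261 mod 4 = 1, 844739 mod 4 = 3, so the flip contributes +1; sign now +1
(844739/8261): 844739 mod 8261 = 2117, so (844739/8261) = (2117/8261)
flip (2117/8261) -> (8261/2117): both odd, 2117 mod 4 = 1, 8261 mod 4 = 1, so the flip contributes +1; sign now +1
(8261/2117): 8261 mod 2117 = 1910, so (8261/2117) = (1910/2117)
factor out 2^1: 1910 = 2^1·955; with 2117 mod 8 = 5, (2/2117) = -1; sign now -1; continue with (955/2117)
flip (955/2117) -> (2117/955): both odd, 955 mod 4 = 3, 2117 mod 4 = 1, so the flip contributes +1; sign now -1
(2117/955): 2117 mod 955 = 207, so (2117/955) = (207/955)
flip (207/955) -> (955/207): both odd, 207 mod 4 = 3, 955 mod 4 = 3, so the flip contributes -1; sign now +1
(955/207): 955 mod 207 = 127, so (955/207) = (127/207)
flip (127/207) -> (207/127): both odd, 127 mod 4 = 3, 207 mod 4 = 3, so the flip contributes -1; sign now -1
(207/127): 207 mod 127 = 80, so (207/127) = (80/127)
factor out 2^4: 80 = 2^4·5; with 127 mod 8 = 7, (2/127) = +1; sign now -1; continue with (5/127)
flip (5/127) -> (127/5): both odd, 5 mod 4 = 1, 127 mod 4 = 3, so the flip contributes +1; sign now -1
(127/5): 127 mod 5 = 2, so (127/5) = (2/5)
factor out 2^1: 2 = 2^1·1; with 5 mod 8 = 5, (2/5) = -1; sign now +1; continue with (1/5)
reached (1/5) = 1, so the symbol is +1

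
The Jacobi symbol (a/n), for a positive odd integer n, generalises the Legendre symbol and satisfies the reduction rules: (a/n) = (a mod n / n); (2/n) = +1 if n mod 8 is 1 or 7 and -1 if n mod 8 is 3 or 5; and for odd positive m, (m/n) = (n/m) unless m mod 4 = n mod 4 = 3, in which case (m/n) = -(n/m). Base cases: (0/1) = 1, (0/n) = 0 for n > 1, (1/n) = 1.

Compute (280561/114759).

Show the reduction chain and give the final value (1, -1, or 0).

1

(280561/114759): 280561 mod 114759 = 51043, so (280561/114759) = (51043/114759)
flip (51043/114759) -> (114759/51043): both odd, 51043 mod 4 = 3, 114759 mod 4 = 3, so the flip contributes -1; sign now -1
(114759/51043): 114759 mod 51043 = 12673, so (114759/51043) = (12673/51043)
flip (12673/51043) -> (51043/12673): both odd, 12673 mod 4 = 1, 51043 mod 4 = 3, so the flip contributes +1; sign now -1
(51043/12673): 51043 mod 12673 = 351, so (51043/12673) = (351/12673)
flip (351/12673) -> (12673/351): both odd, 351 mod 4 = 3, 12673 mod 4 = 1, so the flip contributes +1; sign now -1
(12673/351): 12673 mod 351 = 37, so (12673/351) = (37/351)
flip (37/351) -> (351/37): both odd, 37 mod 4 = 1, 351 mod 4 = 3, so the flip contributes +1; sign now -1
(351/37): 351 mod 37 = 18, so (351/37) = (18/37)
factor out 2^1: 18 = 2^1·9; with 37 mod 8 = 5, (2/37) = -1; sign now +1; continue with (9/37)
flip (9/37) -> (37/9): both odd, 9 mod 4 = 1, 37 mod 4 = 1, so the flip contributes +1; sign now +1
(37/9): 37 mod 9 = 1, so (37/9) = (1/9)
reached (1/9) = 1, so the symbol is +1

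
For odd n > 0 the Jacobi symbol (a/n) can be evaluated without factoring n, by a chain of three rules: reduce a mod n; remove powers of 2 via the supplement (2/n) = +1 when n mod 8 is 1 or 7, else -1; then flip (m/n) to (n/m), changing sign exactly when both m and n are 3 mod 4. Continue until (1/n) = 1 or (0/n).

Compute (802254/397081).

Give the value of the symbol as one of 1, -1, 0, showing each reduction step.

(802254/397081) = (8092/397081)   [reduce mod 397081]
8092 = 2^2·2023; (2/397081) = +1 since 397081 mod 8 = 1, so (8092/397081) = (+1)^2·(2023/397081); sign now +1
reciprocity: (2023/397081) = +1·(397081/2023) since 2023 mod 4 = 3, 397081 mod 4 = 1; sign now +1
(397081/2023) = (573/2023)   [reduce mod 2023]
reciprocity: (573/2023) = +1·(2023/573) since 573 mod 4 = 1, 2023 mod 4 = 3; sign now +1
(2023/573) = (304/573)   [reduce mod 573]
304 = 2^4·19; (2/573) = -1 since 573 mod 8 = 5, so (304/573) = (-1)^4·(19/573); sign now +1
reciprocity: (19/573) = +1·(573/19) since 19 mod 4 = 3, 573 mod 4 = 1; sign now +1
(573/19) = (3/19)   [reduce mod 19]
reciprocity: (3/19) = -1·(19/3) since 3 mod 4 = 3, 19 mod 4 = 3; sign now -1
(19/3) = (1/3)   [reduce mod 3]
(1/3) = 1; final value = sign = -1

-1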